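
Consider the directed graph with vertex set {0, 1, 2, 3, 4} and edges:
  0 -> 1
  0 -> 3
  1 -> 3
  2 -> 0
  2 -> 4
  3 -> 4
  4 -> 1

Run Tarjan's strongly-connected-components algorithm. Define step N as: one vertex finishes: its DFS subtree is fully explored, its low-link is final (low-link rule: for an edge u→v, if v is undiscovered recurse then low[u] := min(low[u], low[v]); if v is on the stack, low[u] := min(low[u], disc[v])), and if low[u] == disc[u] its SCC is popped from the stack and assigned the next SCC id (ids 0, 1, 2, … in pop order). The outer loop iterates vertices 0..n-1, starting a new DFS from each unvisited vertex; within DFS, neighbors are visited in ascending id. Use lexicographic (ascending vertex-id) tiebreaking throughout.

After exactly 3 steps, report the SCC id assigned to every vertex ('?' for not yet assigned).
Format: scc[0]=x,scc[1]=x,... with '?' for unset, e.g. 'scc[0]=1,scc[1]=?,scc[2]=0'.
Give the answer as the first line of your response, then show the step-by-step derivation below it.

scc[0]=?,scc[1]=0,scc[2]=?,scc[3]=0,scc[4]=0

step 1: low=(low[0]=0,low[1]=1,low[2]=?,low[3]=2,low[4]=1); scc=(scc[0]=?,scc[1]=?,scc[2]=?,scc[3]=?,scc[4]=?)
step 2: low=(low[0]=0,low[1]=1,low[2]=?,low[3]=1,low[4]=1); scc=(scc[0]=?,scc[1]=?,scc[2]=?,scc[3]=?,scc[4]=?)
step 3: low=(low[0]=0,low[1]=1,low[2]=?,low[3]=1,low[4]=1); scc=(scc[0]=?,scc[1]=0,scc[2]=?,scc[3]=0,scc[4]=0)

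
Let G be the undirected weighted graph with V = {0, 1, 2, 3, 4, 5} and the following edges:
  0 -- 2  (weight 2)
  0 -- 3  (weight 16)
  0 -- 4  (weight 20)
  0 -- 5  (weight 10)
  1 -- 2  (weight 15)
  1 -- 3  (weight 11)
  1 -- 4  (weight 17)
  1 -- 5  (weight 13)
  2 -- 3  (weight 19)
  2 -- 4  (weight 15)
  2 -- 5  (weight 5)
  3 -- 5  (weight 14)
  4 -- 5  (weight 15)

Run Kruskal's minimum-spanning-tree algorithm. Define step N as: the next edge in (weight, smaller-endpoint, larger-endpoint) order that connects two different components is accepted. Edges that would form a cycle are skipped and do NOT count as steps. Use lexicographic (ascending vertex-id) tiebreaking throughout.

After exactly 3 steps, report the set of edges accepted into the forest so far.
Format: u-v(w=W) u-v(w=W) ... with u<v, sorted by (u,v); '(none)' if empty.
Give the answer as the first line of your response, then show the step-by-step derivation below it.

0-2(w=2) 1-3(w=11) 2-5(w=5)

step 1: add edge 0-2 (w=2); MST = {0-2(w=2)}
step 2: add edge 2-5 (w=5); MST = {0-2(w=2) 2-5(w=5)}
step 3: add edge 1-3 (w=11); MST = {0-2(w=2) 1-3(w=11) 2-5(w=5)}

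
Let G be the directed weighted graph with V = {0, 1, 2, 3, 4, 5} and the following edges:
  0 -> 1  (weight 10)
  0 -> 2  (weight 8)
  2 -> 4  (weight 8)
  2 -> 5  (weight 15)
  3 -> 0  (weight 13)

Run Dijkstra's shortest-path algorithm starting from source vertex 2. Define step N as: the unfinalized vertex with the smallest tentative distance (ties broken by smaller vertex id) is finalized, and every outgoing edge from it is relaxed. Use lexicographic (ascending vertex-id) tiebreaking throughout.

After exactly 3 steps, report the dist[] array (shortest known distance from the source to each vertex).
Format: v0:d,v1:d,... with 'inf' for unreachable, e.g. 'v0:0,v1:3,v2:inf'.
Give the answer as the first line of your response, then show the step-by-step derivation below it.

v0:inf,v1:inf,v2:0,v3:inf,v4:8,v5:15

step 1: dist = v0:inf,v1:inf,v2:0,v3:inf,v4:8,v5:15
step 2: dist = v0:inf,v1:inf,v2:0,v3:inf,v4:8,v5:15
step 3: dist = v0:inf,v1:inf,v2:0,v3:inf,v4:8,v5:15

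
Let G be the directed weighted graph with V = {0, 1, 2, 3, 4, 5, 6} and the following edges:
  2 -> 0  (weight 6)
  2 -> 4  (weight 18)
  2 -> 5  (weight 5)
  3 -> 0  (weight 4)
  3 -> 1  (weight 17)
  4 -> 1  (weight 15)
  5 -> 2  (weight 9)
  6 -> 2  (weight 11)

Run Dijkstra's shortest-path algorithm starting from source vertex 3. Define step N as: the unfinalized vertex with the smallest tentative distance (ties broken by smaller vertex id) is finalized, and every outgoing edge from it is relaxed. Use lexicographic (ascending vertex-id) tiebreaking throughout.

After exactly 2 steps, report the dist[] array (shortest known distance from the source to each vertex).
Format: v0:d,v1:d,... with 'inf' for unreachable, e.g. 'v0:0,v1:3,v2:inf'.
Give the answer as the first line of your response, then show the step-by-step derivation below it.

v0:4,v1:17,v2:inf,v3:0,v4:inf,v5:inf,v6:inf

step 1: dist = v0:4,v1:17,v2:inf,v3:0,v4:inf,v5:inf,v6:inf
step 2: dist = v0:4,v1:17,v2:inf,v3:0,v4:inf,v5:inf,v6:inf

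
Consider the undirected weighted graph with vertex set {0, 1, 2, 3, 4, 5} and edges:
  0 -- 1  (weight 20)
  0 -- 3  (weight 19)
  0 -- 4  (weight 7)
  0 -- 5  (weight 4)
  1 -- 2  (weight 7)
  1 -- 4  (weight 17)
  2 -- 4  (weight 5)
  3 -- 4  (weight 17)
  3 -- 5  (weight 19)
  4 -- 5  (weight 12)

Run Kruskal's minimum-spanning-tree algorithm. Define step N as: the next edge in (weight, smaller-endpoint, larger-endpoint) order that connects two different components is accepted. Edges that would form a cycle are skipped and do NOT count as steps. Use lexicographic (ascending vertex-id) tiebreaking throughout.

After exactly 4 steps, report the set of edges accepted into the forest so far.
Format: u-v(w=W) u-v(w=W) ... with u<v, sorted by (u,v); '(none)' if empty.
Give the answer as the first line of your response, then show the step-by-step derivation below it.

0-4(w=7) 0-5(w=4) 1-2(w=7) 2-4(w=5)

step 1: add edge 0-5 (w=4); MST = {0-5(w=4)}
step 2: add edge 2-4 (w=5); MST = {0-5(w=4) 2-4(w=5)}
step 3: add edge 0-4 (w=7); MST = {0-4(w=7) 0-5(w=4) 2-4(w=5)}
step 4: add edge 1-2 (w=7); MST = {0-4(w=7) 0-5(w=4) 1-2(w=7) 2-4(w=5)}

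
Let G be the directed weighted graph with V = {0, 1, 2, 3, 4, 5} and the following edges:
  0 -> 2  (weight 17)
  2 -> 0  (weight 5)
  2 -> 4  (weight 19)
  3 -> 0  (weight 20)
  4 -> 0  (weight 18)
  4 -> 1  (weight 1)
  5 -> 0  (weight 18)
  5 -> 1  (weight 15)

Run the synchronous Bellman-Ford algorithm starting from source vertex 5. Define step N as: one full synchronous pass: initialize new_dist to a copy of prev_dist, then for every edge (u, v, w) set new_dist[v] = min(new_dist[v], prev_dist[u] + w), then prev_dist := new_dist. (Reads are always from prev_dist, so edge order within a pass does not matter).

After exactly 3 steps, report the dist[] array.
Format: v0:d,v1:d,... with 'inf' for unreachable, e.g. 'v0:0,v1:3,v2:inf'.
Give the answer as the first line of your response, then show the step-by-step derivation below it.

v0:18,v1:15,v2:35,v3:inf,v4:54,v5:0

step 1: dist = v0:18,v1:15,v2:inf,v3:inf,v4:inf,v5:0
step 2: dist = v0:18,v1:15,v2:35,v3:inf,v4:inf,v5:0
step 3: dist = v0:18,v1:15,v2:35,v3:inf,v4:54,v5:0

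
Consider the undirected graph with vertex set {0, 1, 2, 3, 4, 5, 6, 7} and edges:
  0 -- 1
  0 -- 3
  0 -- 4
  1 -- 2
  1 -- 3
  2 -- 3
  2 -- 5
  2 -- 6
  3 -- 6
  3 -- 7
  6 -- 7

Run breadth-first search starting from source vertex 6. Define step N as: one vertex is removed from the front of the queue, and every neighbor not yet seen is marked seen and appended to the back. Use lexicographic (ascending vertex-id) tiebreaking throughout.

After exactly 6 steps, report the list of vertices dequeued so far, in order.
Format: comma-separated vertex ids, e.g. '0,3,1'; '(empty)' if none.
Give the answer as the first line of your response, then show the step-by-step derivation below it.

6,2,3,7,1,5

step 1: dequeue 6; queue=[2,3,7]; order=6
step 2: dequeue 2; queue=[3,7,1,5]; order=6,2
step 3: dequeue 3; queue=[7,1,5,0]; order=6,2,3
step 4: dequeue 7; queue=[1,5,0]; order=6,2,3,7
step 5: dequeue 1; queue=[5,0]; order=6,2,3,7,1
step 6: dequeue 5; queue=[0]; order=6,2,3,7,1,5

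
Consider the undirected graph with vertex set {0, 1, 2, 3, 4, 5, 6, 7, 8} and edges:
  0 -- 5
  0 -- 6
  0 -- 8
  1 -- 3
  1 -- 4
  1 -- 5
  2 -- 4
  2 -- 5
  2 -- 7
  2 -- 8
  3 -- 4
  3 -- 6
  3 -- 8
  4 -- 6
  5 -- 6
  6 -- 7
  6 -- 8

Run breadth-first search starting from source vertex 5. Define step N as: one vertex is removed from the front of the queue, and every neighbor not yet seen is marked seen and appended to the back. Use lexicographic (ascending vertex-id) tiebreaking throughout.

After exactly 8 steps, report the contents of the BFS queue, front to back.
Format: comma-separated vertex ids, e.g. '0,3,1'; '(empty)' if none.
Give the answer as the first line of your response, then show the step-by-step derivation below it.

7

step 1: dequeue 5; queue=[0,1,2,6]; order=5
step 2: dequeue 0; queue=[1,2,6,8]; order=5,0
step 3: dequeue 1; queue=[2,6,8,3,4]; order=5,0,1
step 4: dequeue 2; queue=[6,8,3,4,7]; order=5,0,1,2
step 5: dequeue 6; queue=[8,3,4,7]; order=5,0,1,2,6
step 6: dequeue 8; queue=[3,4,7]; order=5,0,1,2,6,8
step 7: dequeue 3; queue=[4,7]; order=5,0,1,2,6,8,3
step 8: dequeue 4; queue=[7]; order=5,0,1,2,6,8,3,4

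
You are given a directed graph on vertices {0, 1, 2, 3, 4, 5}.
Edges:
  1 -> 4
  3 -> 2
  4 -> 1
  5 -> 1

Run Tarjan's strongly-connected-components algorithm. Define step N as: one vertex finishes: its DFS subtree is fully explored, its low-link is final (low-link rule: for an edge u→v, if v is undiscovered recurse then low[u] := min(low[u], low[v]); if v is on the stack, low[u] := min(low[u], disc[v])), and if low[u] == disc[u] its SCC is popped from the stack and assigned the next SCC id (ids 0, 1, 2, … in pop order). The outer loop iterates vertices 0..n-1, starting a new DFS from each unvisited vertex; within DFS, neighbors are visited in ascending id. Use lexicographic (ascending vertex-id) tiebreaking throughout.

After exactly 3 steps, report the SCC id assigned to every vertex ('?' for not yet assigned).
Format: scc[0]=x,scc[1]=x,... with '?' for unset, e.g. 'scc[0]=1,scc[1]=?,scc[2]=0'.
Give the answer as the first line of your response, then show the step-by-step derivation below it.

scc[0]=0,scc[1]=1,scc[2]=?,scc[3]=?,scc[4]=1,scc[5]=?

step 1: low=(low[0]=0,low[1]=?,low[2]=?,low[3]=?,low[4]=?,low[5]=?); scc=(scc[0]=0,scc[1]=?,scc[2]=?,scc[3]=?,scc[4]=?,scc[5]=?)
step 2: low=(low[0]=0,low[1]=1,low[2]=?,low[3]=?,low[4]=1,low[5]=?); scc=(scc[0]=0,scc[1]=?,scc[2]=?,scc[3]=?,scc[4]=?,scc[5]=?)
step 3: low=(low[0]=0,low[1]=1,low[2]=?,low[3]=?,low[4]=1,low[5]=?); scc=(scc[0]=0,scc[1]=1,scc[2]=?,scc[3]=?,scc[4]=1,scc[5]=?)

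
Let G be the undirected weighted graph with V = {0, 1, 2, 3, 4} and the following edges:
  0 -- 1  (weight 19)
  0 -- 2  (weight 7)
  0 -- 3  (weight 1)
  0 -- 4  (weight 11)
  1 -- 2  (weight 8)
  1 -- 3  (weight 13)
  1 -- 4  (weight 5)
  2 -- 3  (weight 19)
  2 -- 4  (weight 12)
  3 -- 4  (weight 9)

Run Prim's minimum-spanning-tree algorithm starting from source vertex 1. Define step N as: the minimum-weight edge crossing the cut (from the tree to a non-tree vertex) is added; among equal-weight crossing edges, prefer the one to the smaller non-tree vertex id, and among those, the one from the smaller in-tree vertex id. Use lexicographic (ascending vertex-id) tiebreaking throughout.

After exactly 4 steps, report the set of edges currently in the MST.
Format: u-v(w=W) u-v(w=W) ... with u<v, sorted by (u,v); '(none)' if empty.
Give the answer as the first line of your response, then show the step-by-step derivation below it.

0-2(w=7) 0-3(w=1) 1-2(w=8) 1-4(w=5)

step 1: add edge 1-4 (w=5); MST = {1-4(w=5)}
step 2: add edge 1-2 (w=8); MST = {1-2(w=8) 1-4(w=5)}
step 3: add edge 0-2 (w=7); MST = {0-2(w=7) 1-2(w=8) 1-4(w=5)}
step 4: add edge 0-3 (w=1); MST = {0-2(w=7) 0-3(w=1) 1-2(w=8) 1-4(w=5)}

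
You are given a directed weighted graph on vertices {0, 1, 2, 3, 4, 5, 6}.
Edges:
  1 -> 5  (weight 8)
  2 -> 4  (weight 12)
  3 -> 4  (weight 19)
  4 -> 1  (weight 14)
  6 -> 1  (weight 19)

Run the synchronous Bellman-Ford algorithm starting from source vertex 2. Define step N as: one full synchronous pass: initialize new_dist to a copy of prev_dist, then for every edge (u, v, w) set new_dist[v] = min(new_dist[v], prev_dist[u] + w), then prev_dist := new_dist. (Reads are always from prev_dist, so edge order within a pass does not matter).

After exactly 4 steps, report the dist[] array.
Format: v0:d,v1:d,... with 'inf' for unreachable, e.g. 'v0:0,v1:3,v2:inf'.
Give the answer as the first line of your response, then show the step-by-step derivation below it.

v0:inf,v1:26,v2:0,v3:inf,v4:12,v5:34,v6:inf

step 1: dist = v0:inf,v1:inf,v2:0,v3:inf,v4:12,v5:inf,v6:inf
step 2: dist = v0:inf,v1:26,v2:0,v3:inf,v4:12,v5:inf,v6:inf
step 3: dist = v0:inf,v1:26,v2:0,v3:inf,v4:12,v5:34,v6:inf
step 4: dist = v0:inf,v1:26,v2:0,v3:inf,v4:12,v5:34,v6:inf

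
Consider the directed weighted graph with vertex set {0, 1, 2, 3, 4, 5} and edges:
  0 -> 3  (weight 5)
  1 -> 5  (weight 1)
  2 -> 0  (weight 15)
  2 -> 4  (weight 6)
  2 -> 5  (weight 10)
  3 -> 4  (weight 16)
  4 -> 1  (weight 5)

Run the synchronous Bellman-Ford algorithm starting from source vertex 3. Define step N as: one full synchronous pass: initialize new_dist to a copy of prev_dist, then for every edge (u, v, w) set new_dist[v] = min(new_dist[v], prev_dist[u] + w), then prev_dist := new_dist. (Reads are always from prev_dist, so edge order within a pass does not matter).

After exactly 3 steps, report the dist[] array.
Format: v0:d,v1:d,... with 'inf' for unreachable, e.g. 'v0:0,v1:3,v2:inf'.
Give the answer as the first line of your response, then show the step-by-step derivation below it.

v0:inf,v1:21,v2:inf,v3:0,v4:16,v5:22

step 1: dist = v0:inf,v1:inf,v2:inf,v3:0,v4:16,v5:inf
step 2: dist = v0:inf,v1:21,v2:inf,v3:0,v4:16,v5:inf
step 3: dist = v0:inf,v1:21,v2:inf,v3:0,v4:16,v5:22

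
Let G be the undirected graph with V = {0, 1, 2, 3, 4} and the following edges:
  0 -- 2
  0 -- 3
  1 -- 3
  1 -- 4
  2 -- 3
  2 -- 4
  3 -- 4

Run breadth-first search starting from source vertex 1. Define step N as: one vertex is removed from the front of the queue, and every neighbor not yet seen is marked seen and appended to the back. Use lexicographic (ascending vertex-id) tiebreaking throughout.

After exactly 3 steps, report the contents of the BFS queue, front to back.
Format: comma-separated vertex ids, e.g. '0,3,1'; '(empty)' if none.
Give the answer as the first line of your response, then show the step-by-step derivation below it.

0,2

step 1: dequeue 1; queue=[3,4]; order=1
step 2: dequeue 3; queue=[4,0,2]; order=1,3
step 3: dequeue 4; queue=[0,2]; order=1,3,4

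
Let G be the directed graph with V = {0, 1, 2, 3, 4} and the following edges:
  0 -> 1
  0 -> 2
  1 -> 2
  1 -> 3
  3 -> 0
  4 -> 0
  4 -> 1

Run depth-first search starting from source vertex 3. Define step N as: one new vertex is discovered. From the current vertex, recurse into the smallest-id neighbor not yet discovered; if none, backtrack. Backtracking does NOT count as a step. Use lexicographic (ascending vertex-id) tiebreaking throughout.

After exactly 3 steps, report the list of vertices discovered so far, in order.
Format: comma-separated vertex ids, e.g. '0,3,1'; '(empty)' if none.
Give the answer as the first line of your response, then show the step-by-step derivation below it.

3,0,1

step 1: discover 3; path=3; order=3
step 2: discover 0; path=3>0; order=3,0
step 3: discover 1; path=3>0>1; order=3,0,1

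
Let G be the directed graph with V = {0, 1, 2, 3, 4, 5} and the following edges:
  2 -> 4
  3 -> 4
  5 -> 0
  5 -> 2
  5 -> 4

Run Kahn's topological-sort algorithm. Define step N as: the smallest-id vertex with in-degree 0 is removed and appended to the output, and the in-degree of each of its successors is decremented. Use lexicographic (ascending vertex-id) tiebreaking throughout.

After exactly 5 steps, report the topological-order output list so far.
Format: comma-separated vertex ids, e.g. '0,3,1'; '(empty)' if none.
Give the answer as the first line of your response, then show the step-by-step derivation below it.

1,3,5,0,2

step 1: output 1; order=[1]; indeg=(1,0,1,0,3,0)
step 2: output 3; order=[1,3]; indeg=(1,0,1,0,2,0)
step 3: output 5; order=[1,3,5]; indeg=(0,0,0,0,1,0)
step 4: output 0; order=[1,3,5,0]; indeg=(0,0,0,0,1,0)
step 5: output 2; order=[1,3,5,0,2]; indeg=(0,0,0,0,0,0)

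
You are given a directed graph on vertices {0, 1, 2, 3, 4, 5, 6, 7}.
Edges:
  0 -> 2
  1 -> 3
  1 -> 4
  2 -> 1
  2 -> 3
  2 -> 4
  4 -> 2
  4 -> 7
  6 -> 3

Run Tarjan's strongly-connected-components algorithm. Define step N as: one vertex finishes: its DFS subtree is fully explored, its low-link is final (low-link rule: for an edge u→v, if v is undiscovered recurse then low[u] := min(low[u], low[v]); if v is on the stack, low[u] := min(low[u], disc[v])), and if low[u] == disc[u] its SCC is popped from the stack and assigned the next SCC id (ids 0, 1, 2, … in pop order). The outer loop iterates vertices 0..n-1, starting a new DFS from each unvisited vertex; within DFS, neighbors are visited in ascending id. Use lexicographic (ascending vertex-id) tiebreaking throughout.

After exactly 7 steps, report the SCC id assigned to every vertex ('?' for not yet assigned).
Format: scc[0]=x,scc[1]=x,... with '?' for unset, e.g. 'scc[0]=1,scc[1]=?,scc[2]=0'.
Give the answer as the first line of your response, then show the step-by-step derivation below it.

scc[0]=3,scc[1]=2,scc[2]=2,scc[3]=0,scc[4]=2,scc[5]=4,scc[6]=?,scc[7]=1

step 1: low=(low[0]=0,low[1]=2,low[2]=1,low[3]=3,low[4]=?,low[5]=?,low[6]=?,low[7]=?); scc=(scc[0]=?,scc[1]=?,scc[2]=?,scc[3]=0,scc[4]=?,scc[5]=?,scc[6]=?,scc[7]=?)
step 2: low=(low[0]=0,low[1]=2,low[2]=1,low[3]=3,low[4]=1,low[5]=?,low[6]=?,low[7]=5); scc=(scc[0]=?,scc[1]=?,scc[2]=?,scc[3]=0,scc[4]=?,scc[5]=?,scc[6]=?,scc[7]=1)
step 3: low=(low[0]=0,low[1]=2,low[2]=1,low[3]=3,low[4]=1,low[5]=?,low[6]=?,low[7]=5); scc=(scc[0]=?,scc[1]=?,scc[2]=?,scc[3]=0,scc[4]=?,scc[5]=?,scc[6]=?,scc[7]=1)
step 4: low=(low[0]=0,low[1]=1,low[2]=1,low[3]=3,low[4]=1,low[5]=?,low[6]=?,low[7]=5); scc=(scc[0]=?,scc[1]=?,scc[2]=?,scc[3]=0,scc[4]=?,scc[5]=?,scc[6]=?,scc[7]=1)
step 5: low=(low[0]=0,low[1]=1,low[2]=1,low[3]=3,low[4]=1,low[5]=?,low[6]=?,low[7]=5); scc=(scc[0]=?,scc[1]=2,scc[2]=2,scc[3]=0,scc[4]=2,scc[5]=?,scc[6]=?,scc[7]=1)
step 6: low=(low[0]=0,low[1]=1,low[2]=1,low[3]=3,low[4]=1,low[5]=?,low[6]=?,low[7]=5); scc=(scc[0]=3,scc[1]=2,scc[2]=2,scc[3]=0,scc[4]=2,scc[5]=?,scc[6]=?,scc[7]=1)
step 7: low=(low[0]=0,low[1]=1,low[2]=1,low[3]=3,low[4]=1,low[5]=6,low[6]=?,low[7]=5); scc=(scc[0]=3,scc[1]=2,scc[2]=2,scc[3]=0,scc[4]=2,scc[5]=4,scc[6]=?,scc[7]=1)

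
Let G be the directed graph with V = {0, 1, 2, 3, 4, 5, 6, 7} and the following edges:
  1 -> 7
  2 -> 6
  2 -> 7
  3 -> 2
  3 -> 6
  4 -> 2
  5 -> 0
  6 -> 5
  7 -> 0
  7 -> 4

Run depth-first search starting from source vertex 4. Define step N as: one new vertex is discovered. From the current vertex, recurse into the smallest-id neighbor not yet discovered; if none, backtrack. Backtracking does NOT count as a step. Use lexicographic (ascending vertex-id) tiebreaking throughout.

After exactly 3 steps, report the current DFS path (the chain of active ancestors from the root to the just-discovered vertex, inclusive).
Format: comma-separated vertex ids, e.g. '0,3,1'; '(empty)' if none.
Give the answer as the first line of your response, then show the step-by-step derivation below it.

4,2,6

step 1: discover 4; path=4; order=4
step 2: discover 2; path=4>2; order=4,2
step 3: discover 6; path=4>2>6; order=4,2,6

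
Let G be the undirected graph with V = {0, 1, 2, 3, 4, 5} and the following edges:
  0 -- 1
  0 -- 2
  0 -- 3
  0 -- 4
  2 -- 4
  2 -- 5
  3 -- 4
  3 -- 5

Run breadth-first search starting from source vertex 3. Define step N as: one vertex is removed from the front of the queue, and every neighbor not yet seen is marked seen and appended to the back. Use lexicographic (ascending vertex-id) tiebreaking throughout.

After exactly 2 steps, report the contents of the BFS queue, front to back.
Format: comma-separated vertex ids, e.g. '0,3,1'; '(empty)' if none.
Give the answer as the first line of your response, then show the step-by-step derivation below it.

4,5,1,2

step 1: dequeue 3; queue=[0,4,5]; order=3
step 2: dequeue 0; queue=[4,5,1,2]; order=3,0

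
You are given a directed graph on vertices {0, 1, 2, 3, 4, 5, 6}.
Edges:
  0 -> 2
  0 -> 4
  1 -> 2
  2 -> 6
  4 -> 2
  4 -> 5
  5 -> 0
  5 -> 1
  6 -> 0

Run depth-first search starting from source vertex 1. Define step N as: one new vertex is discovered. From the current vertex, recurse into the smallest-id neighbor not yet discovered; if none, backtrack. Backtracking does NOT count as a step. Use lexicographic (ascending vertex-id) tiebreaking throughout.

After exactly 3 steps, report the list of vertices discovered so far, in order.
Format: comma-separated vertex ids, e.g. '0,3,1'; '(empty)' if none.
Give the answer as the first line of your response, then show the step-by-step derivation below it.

1,2,6

step 1: discover 1; path=1; order=1
step 2: discover 2; path=1>2; order=1,2
step 3: discover 6; path=1>2>6; order=1,2,6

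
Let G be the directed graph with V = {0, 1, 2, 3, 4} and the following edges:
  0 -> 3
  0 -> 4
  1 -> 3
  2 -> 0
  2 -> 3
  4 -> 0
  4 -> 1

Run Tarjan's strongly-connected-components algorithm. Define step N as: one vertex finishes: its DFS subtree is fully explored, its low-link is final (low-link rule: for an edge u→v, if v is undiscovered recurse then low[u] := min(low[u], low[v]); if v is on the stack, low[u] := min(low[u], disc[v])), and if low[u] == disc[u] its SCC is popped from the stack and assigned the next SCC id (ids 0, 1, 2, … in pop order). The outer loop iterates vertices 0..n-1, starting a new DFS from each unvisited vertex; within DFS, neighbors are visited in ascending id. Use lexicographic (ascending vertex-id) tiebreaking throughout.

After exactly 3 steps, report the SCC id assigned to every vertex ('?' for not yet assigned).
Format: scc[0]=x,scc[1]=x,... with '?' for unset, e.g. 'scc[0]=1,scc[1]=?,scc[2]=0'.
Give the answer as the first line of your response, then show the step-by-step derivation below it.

scc[0]=?,scc[1]=1,scc[2]=?,scc[3]=0,scc[4]=?

step 1: low=(low[0]=0,low[1]=?,low[2]=?,low[3]=1,low[4]=?); scc=(scc[0]=?,scc[1]=?,scc[2]=?,scc[3]=0,scc[4]=?)
step 2: low=(low[0]=0,low[1]=3,low[2]=?,low[3]=1,low[4]=0); scc=(scc[0]=?,scc[1]=1,scc[2]=?,scc[3]=0,scc[4]=?)
step 3: low=(low[0]=0,low[1]=3,low[2]=?,low[3]=1,low[4]=0); scc=(scc[0]=?,scc[1]=1,scc[2]=?,scc[3]=0,scc[4]=?)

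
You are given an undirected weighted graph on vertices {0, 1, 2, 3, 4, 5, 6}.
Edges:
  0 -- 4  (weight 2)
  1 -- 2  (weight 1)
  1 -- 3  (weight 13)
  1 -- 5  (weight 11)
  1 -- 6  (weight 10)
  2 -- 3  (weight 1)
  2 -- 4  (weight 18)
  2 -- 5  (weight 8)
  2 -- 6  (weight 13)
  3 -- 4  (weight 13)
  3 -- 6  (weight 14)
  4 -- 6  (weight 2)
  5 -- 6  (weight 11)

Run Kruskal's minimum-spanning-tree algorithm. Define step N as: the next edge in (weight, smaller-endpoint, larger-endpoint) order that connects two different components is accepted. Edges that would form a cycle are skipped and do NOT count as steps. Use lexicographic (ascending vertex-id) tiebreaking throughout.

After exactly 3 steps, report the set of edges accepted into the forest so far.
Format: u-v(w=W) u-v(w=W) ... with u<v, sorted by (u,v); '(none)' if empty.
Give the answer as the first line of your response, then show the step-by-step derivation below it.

0-4(w=2) 1-2(w=1) 2-3(w=1)

step 1: add edge 1-2 (w=1); MST = {1-2(w=1)}
step 2: add edge 2-3 (w=1); MST = {1-2(w=1) 2-3(w=1)}
step 3: add edge 0-4 (w=2); MST = {0-4(w=2) 1-2(w=1) 2-3(w=1)}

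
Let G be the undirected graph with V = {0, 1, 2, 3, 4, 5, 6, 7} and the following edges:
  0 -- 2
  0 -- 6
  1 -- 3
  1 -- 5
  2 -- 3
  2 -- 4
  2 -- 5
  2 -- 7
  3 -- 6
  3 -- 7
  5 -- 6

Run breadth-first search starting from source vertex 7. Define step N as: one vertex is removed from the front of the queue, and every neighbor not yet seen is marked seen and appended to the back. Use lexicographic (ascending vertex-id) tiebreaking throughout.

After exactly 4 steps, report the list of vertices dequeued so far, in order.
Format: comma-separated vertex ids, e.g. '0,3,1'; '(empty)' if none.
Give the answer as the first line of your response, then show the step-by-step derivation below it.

7,2,3,0

step 1: dequeue 7; queue=[2,3]; order=7
step 2: dequeue 2; queue=[3,0,4,5]; order=7,2
step 3: dequeue 3; queue=[0,4,5,1,6]; order=7,2,3
step 4: dequeue 0; queue=[4,5,1,6]; order=7,2,3,0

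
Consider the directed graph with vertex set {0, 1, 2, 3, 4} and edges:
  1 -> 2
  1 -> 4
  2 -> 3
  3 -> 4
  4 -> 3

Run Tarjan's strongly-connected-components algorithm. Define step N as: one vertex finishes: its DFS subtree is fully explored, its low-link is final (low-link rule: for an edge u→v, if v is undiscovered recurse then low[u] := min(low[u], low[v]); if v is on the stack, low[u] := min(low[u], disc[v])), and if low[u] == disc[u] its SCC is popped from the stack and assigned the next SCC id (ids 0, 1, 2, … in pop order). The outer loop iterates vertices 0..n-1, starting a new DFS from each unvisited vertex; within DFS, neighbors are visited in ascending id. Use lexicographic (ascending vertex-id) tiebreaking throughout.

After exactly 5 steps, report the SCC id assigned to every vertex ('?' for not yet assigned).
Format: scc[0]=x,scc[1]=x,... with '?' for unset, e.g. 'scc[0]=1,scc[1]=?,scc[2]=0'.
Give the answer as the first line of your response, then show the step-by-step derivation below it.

scc[0]=0,scc[1]=3,scc[2]=2,scc[3]=1,scc[4]=1

step 1: low=(low[0]=0,low[1]=?,low[2]=?,low[3]=?,low[4]=?); scc=(scc[0]=0,scc[1]=?,scc[2]=?,scc[3]=?,scc[4]=?)
step 2: low=(low[0]=0,low[1]=1,low[2]=2,low[3]=3,low[4]=3); scc=(scc[0]=0,scc[1]=?,scc[2]=?,scc[3]=?,scc[4]=?)
step 3: low=(low[0]=0,low[1]=1,low[2]=2,low[3]=3,low[4]=3); scc=(scc[0]=0,scc[1]=?,scc[2]=?,scc[3]=1,scc[4]=1)
step 4: low=(low[0]=0,low[1]=1,low[2]=2,low[3]=3,low[4]=3); scc=(scc[0]=0,scc[1]=?,scc[2]=2,scc[3]=1,scc[4]=1)
step 5: low=(low[0]=0,low[1]=1,low[2]=2,low[3]=3,low[4]=3); scc=(scc[0]=0,scc[1]=3,scc[2]=2,scc[3]=1,scc[4]=1)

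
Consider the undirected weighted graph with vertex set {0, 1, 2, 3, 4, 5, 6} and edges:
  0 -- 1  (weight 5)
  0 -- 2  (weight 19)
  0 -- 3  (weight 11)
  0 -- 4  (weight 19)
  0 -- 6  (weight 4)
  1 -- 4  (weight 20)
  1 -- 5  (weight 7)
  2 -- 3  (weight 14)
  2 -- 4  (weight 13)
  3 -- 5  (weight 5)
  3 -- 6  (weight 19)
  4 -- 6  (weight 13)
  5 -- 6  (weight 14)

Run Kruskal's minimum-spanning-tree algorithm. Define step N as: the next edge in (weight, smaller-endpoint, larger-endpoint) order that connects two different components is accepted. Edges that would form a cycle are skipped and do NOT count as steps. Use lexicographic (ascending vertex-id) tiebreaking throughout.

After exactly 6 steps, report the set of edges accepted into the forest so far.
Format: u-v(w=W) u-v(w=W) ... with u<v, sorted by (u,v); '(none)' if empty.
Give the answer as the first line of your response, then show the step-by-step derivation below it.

0-1(w=5) 0-6(w=4) 1-5(w=7) 2-4(w=13) 3-5(w=5) 4-6(w=13)

step 1: add edge 0-6 (w=4); MST = {0-6(w=4)}
step 2: add edge 0-1 (w=5); MST = {0-1(w=5) 0-6(w=4)}
step 3: add edge 3-5 (w=5); MST = {0-1(w=5) 0-6(w=4) 3-5(w=5)}
step 4: add edge 1-5 (w=7); MST = {0-1(w=5) 0-6(w=4) 1-5(w=7) 3-5(w=5)}
step 5: add edge 2-4 (w=13); MST = {0-1(w=5) 0-6(w=4) 1-5(w=7) 2-4(w=13) 3-5(w=5)}
step 6: add edge 4-6 (w=13); MST = {0-1(w=5) 0-6(w=4) 1-5(w=7) 2-4(w=13) 3-5(w=5) 4-6(w=13)}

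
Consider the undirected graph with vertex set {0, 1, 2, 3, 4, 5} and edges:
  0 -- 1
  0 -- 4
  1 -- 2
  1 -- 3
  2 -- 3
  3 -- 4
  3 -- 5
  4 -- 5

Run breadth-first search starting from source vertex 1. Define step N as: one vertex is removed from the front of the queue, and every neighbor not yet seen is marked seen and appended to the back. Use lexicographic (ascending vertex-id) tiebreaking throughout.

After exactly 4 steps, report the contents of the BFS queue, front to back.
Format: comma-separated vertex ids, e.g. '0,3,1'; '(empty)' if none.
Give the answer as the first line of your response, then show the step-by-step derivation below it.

4,5

step 1: dequeue 1; queue=[0,2,3]; order=1
step 2: dequeue 0; queue=[2,3,4]; order=1,0
step 3: dequeue 2; queue=[3,4]; order=1,0,2
step 4: dequeue 3; queue=[4,5]; order=1,0,2,3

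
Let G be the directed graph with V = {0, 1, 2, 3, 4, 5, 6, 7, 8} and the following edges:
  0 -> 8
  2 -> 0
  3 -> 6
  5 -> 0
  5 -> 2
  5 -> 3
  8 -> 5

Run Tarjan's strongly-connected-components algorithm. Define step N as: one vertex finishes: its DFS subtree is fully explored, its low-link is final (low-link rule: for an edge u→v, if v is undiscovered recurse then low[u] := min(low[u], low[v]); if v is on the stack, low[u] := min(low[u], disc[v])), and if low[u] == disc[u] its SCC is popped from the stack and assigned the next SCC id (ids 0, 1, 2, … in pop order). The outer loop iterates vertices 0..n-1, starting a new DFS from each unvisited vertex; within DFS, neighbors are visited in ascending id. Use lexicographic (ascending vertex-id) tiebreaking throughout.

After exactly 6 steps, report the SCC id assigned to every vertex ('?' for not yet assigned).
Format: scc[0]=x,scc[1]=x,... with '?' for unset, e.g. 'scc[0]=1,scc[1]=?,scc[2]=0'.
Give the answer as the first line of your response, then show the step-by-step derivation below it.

scc[0]=2,scc[1]=?,scc[2]=2,scc[3]=1,scc[4]=?,scc[5]=2,scc[6]=0,scc[7]=?,scc[8]=2

step 1: low=(low[0]=0,low[1]=?,low[2]=0,low[3]=?,low[4]=?,low[5]=0,low[6]=?,low[7]=?,low[8]=1); scc=(scc[0]=?,scc[1]=?,scc[2]=?,scc[3]=?,scc[4]=?,scc[5]=?,scc[6]=?,scc[7]=?,scc[8]=?)
step 2: low=(low[0]=0,low[1]=?,low[2]=0,low[3]=4,low[4]=?,low[5]=0,low[6]=5,low[7]=?,low[8]=1); scc=(scc[0]=?,scc[1]=?,scc[2]=?,scc[3]=?,scc[4]=?,scc[5]=?,scc[6]=0,scc[7]=?,scc[8]=?)
step 3: low=(low[0]=0,low[1]=?,low[2]=0,low[3]=4,low[4]=?,low[5]=0,low[6]=5,low[7]=?,low[8]=1); scc=(scc[0]=?,scc[1]=?,scc[2]=?,scc[3]=1,scc[4]=?,scc[5]=?,scc[6]=0,scc[7]=?,scc[8]=?)
step 4: low=(low[0]=0,low[1]=?,low[2]=0,low[3]=4,low[4]=?,low[5]=0,low[6]=5,low[7]=?,low[8]=1); scc=(scc[0]=?,scc[1]=?,scc[2]=?,scc[3]=1,scc[4]=?,scc[5]=?,scc[6]=0,scc[7]=?,scc[8]=?)
step 5: low=(low[0]=0,low[1]=?,low[2]=0,low[3]=4,low[4]=?,low[5]=0,low[6]=5,low[7]=?,low[8]=0); scc=(scc[0]=?,scc[1]=?,scc[2]=?,scc[3]=1,scc[4]=?,scc[5]=?,scc[6]=0,scc[7]=?,scc[8]=?)
step 6: low=(low[0]=0,low[1]=?,low[2]=0,low[3]=4,low[4]=?,low[5]=0,low[6]=5,low[7]=?,low[8]=0); scc=(scc[0]=2,scc[1]=?,scc[2]=2,scc[3]=1,scc[4]=?,scc[5]=2,scc[6]=0,scc[7]=?,scc[8]=2)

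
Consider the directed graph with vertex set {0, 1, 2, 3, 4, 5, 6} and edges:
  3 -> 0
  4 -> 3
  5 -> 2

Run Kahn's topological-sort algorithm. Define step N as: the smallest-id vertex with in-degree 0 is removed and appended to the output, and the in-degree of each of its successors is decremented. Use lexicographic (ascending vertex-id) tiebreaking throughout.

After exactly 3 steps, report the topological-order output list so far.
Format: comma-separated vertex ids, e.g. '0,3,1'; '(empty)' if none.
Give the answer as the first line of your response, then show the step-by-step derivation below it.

1,4,3

step 1: output 1; order=[1]; indeg=(1,0,1,1,0,0,0)
step 2: output 4; order=[1,4]; indeg=(1,0,1,0,0,0,0)
step 3: output 3; order=[1,4,3]; indeg=(0,0,1,0,0,0,0)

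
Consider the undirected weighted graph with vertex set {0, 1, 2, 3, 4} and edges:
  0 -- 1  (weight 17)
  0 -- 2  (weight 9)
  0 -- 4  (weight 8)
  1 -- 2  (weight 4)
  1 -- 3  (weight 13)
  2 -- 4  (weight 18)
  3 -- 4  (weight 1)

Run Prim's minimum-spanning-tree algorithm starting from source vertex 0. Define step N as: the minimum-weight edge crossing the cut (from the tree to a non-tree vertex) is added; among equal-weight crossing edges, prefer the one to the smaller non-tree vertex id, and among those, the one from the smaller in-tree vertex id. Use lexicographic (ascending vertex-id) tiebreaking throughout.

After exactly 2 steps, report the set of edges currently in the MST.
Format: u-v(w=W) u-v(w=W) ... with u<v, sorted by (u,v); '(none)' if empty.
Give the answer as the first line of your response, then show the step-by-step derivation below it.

0-4(w=8) 3-4(w=1)

step 1: add edge 0-4 (w=8); MST = {0-4(w=8)}
step 2: add edge 3-4 (w=1); MST = {0-4(w=8) 3-4(w=1)}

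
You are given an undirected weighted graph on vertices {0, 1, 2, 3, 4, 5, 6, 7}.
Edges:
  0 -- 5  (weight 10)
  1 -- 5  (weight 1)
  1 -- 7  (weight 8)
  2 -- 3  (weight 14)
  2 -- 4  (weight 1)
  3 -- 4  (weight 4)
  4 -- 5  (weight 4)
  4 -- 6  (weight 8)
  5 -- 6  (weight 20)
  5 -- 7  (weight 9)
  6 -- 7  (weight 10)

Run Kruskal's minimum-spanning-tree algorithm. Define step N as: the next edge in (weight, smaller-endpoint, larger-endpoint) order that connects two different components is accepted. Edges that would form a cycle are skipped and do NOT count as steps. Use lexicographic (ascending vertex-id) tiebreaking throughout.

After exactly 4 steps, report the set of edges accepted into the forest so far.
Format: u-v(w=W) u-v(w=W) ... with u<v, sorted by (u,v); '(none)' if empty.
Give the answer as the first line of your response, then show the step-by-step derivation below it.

1-5(w=1) 2-4(w=1) 3-4(w=4) 4-5(w=4)

step 1: add edge 1-5 (w=1); MST = {1-5(w=1)}
step 2: add edge 2-4 (w=1); MST = {1-5(w=1) 2-4(w=1)}
step 3: add edge 3-4 (w=4); MST = {1-5(w=1) 2-4(w=1) 3-4(w=4)}
step 4: add edge 4-5 (w=4); MST = {1-5(w=1) 2-4(w=1) 3-4(w=4) 4-5(w=4)}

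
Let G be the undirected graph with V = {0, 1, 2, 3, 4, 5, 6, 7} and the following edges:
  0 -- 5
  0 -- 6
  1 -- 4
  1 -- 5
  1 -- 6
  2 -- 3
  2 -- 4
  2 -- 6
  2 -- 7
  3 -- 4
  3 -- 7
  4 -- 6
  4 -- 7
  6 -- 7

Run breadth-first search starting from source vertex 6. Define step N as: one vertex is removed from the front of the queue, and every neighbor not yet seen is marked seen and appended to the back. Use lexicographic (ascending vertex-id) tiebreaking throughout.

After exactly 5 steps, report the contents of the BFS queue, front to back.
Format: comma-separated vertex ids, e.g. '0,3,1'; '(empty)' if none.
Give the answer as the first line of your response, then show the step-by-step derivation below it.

7,5,3

step 1: dequeue 6; queue=[0,1,2,4,7]; order=6
step 2: dequeue 0; queue=[1,2,4,7,5]; order=6,0
step 3: dequeue 1; queue=[2,4,7,5]; order=6,0,1
step 4: dequeue 2; queue=[4,7,5,3]; order=6,0,1,2
step 5: dequeue 4; queue=[7,5,3]; order=6,0,1,2,4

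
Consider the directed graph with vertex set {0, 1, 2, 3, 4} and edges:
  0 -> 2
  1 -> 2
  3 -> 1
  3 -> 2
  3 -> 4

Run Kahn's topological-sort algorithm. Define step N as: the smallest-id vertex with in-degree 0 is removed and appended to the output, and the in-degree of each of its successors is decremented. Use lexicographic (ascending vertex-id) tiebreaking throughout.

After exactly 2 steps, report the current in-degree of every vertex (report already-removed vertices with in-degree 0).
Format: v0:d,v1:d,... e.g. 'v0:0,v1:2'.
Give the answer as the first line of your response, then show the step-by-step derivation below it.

v0:0,v1:0,v2:1,v3:0,v4:0

step 1: output 0; order=[0]; indeg=(0,1,2,0,1)
step 2: output 3; order=[0,3]; indeg=(0,0,1,0,0)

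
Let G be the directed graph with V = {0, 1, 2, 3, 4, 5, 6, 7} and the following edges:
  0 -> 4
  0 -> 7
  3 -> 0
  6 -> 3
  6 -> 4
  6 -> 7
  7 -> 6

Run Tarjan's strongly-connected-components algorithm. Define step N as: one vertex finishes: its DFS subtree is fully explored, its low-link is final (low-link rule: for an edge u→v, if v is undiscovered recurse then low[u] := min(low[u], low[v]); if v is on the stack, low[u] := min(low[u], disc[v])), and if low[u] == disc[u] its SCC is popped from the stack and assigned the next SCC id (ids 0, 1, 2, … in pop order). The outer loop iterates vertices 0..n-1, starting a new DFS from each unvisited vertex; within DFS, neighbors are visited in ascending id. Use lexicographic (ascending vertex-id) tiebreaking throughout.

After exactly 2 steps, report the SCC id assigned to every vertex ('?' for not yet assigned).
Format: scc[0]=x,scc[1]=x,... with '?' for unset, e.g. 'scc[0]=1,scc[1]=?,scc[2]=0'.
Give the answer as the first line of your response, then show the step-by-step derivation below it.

scc[0]=?,scc[1]=?,scc[2]=?,scc[3]=?,scc[4]=0,scc[5]=?,scc[6]=?,scc[7]=?

step 1: low=(low[0]=0,low[1]=?,low[2]=?,low[3]=?,low[4]=1,low[5]=?,low[6]=?,low[7]=?); scc=(scc[0]=?,scc[1]=?,scc[2]=?,scc[3]=?,scc[4]=0,scc[5]=?,scc[6]=?,scc[7]=?)
step 2: low=(low[0]=0,low[1]=?,low[2]=?,low[3]=0,low[4]=1,low[5]=?,low[6]=3,low[7]=2); scc=(scc[0]=?,scc[1]=?,scc[2]=?,scc[3]=?,scc[4]=0,scc[5]=?,scc[6]=?,scc[7]=?)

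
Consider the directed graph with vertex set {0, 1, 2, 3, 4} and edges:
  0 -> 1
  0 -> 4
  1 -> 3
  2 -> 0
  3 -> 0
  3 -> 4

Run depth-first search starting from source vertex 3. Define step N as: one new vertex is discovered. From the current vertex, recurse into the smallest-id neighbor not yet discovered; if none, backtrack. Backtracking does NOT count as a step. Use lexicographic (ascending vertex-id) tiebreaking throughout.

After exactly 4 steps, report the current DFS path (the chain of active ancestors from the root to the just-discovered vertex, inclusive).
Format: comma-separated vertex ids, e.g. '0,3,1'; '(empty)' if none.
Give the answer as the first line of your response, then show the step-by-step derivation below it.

3,0,4

step 1: discover 3; path=3; order=3
step 2: discover 0; path=3>0; order=3,0
step 3: discover 1; path=3>0>1; order=3,0,1
step 4: discover 4; path=3>0>4; order=3,0,1,4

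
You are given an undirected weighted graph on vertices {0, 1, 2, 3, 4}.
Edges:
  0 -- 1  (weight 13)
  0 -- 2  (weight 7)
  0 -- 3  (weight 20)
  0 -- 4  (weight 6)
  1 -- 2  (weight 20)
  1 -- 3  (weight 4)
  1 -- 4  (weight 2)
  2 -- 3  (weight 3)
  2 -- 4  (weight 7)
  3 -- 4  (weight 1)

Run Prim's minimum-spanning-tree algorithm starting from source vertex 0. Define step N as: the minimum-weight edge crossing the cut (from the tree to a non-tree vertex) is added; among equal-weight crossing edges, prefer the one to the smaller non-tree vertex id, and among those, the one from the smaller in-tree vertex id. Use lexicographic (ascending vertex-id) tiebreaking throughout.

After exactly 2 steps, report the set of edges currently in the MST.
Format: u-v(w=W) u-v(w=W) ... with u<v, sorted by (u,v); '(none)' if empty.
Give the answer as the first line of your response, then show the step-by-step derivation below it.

0-4(w=6) 3-4(w=1)

step 1: add edge 0-4 (w=6); MST = {0-4(w=6)}
step 2: add edge 3-4 (w=1); MST = {0-4(w=6) 3-4(w=1)}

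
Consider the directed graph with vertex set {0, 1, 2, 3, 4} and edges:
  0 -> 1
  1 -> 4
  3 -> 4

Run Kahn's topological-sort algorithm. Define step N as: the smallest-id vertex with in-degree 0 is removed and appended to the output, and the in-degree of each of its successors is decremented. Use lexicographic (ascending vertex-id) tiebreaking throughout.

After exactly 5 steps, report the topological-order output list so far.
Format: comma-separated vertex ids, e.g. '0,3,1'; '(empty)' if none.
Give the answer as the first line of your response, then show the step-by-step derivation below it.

0,1,2,3,4

step 1: output 0; order=[0]; indeg=(0,0,0,0,2)
step 2: output 1; order=[0,1]; indeg=(0,0,0,0,1)
step 3: output 2; order=[0,1,2]; indeg=(0,0,0,0,1)
step 4: output 3; order=[0,1,2,3]; indeg=(0,0,0,0,0)
step 5: output 4; order=[0,1,2,3,4]; indeg=(0,0,0,0,0)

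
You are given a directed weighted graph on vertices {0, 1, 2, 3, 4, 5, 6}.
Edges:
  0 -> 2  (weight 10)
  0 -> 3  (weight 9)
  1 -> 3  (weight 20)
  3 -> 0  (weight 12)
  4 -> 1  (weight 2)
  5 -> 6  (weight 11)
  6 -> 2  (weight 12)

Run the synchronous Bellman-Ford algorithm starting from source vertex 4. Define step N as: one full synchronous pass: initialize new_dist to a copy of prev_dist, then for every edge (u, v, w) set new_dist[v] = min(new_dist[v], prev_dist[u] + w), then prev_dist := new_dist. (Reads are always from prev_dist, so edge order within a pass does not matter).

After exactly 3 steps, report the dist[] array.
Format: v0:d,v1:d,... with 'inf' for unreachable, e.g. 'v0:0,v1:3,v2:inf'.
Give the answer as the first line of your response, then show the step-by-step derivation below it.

v0:34,v1:2,v2:inf,v3:22,v4:0,v5:inf,v6:inf

step 1: dist = v0:inf,v1:2,v2:inf,v3:inf,v4:0,v5:inf,v6:inf
step 2: dist = v0:inf,v1:2,v2:inf,v3:22,v4:0,v5:inf,v6:inf
step 3: dist = v0:34,v1:2,v2:inf,v3:22,v4:0,v5:inf,v6:inf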